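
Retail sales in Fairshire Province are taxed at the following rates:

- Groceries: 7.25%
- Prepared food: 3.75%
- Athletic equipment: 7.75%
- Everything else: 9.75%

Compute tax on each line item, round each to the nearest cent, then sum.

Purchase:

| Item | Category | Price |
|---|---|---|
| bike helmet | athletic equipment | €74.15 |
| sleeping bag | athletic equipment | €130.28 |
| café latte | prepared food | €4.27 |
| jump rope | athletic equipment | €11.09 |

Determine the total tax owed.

€16.87

Bike helmet €74.15: athletic equipment → 7.75% → €5.75
Sleeping bag €130.28: athletic equipment → 7.75% → €10.10
Café latte €4.27: prepared food → 3.75% → €0.16
Jump rope €11.09: athletic equipment → 7.75% → €0.86
Total tax = €5.75 + €10.10 + €0.16 + €0.86 = €16.87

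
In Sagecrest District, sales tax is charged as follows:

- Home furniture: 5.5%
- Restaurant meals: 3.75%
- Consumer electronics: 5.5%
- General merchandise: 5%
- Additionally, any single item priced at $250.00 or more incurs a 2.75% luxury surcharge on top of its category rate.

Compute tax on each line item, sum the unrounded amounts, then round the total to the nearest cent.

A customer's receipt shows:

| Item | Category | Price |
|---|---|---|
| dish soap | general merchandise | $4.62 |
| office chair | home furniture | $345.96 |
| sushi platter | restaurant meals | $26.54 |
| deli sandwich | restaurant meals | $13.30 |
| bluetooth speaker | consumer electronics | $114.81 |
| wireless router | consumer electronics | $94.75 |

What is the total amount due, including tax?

$641.77

Dish soap $4.62: general merchandise → 5% → $0.231
Office chair $345.96: home furniture → 5.5% + 2.75% surcharge = 8.25% → $28.5417
Sushi platter $26.54: restaurant meals → 3.75% → $0.99525
Deli sandwich $13.30: restaurant meals → 3.75% → $0.49875
Bluetooth speaker $114.81: consumer electronics → 5.5% → $6.31455
Wireless router $94.75: consumer electronics → 5.5% → $5.21125
Subtotal = $599.98; unrounded tax = $41.7925 → $41.79; total due = $641.77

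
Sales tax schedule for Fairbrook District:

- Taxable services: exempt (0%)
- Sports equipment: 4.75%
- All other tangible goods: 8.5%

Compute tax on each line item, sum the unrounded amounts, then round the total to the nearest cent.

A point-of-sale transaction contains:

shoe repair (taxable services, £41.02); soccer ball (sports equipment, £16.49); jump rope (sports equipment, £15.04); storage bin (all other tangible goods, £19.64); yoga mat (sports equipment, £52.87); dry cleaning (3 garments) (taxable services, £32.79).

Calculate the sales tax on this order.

Shoe repair £41.02: taxable services → 0% → £0.00
Soccer ball £16.49: sports equipment → 4.75% → £0.783275
Jump rope £15.04: sports equipment → 4.75% → £0.7144
Storage bin £19.64: all other tangible goods → 8.5% → £1.6694
Yoga mat £52.87: sports equipment → 4.75% → £2.511325
Dry cleaning (3 garments) £32.79: taxable services → 0% → £0.00
Unrounded tax sum = £5.6784 → £5.68

£5.68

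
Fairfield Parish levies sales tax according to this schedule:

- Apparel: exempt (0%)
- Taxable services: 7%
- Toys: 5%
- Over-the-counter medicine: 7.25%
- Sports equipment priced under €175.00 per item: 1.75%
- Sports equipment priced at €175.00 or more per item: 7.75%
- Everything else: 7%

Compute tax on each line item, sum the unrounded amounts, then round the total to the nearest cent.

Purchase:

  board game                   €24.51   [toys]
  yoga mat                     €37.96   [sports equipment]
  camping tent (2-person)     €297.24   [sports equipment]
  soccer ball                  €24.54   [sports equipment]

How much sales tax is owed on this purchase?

€25.36

Board game €24.51: toys → 5% → €1.2255
Yoga mat €37.96: sports equipment, under €175.00 → 1.75% → €0.6643
Camping tent (2-person) €297.24: sports equipment, €175.00 or more → 7.75% → €23.0361
Soccer ball €24.54: sports equipment, under €175.00 → 1.75% → €0.42945
Unrounded tax sum = €25.35535 → €25.36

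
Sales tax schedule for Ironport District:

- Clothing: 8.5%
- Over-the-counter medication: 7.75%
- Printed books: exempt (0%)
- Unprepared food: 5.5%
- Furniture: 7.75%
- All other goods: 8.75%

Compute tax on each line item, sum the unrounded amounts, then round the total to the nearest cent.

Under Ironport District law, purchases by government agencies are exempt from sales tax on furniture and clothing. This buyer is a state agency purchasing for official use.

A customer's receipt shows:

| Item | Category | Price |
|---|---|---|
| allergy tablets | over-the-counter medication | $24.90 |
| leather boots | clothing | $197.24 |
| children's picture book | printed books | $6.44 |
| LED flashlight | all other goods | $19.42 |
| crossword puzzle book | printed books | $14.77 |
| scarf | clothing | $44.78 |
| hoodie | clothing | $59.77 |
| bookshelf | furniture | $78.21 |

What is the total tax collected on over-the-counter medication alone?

Allergy tablets $24.90: over-the-counter medication → 7.75% → $1.92975
Tax on over-the-counter medication: unrounded sum = $1.92975 → $1.93

$1.93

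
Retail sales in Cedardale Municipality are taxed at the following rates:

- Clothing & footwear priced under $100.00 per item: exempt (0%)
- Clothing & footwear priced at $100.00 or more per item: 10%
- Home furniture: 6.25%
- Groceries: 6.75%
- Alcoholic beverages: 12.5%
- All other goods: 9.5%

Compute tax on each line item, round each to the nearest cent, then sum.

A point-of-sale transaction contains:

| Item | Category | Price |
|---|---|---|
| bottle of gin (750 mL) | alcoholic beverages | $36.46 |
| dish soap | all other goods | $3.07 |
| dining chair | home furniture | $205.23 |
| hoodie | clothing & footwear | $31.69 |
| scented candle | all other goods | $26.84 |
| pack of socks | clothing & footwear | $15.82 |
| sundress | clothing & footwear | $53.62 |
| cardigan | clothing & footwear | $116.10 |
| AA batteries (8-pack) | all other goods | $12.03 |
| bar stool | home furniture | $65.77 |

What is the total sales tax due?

$37.09

Bottle of gin (750 mL) $36.46: alcoholic beverages → 12.5% → $4.56
Dish soap $3.07: all other goods → 9.5% → $0.29
Dining chair $205.23: home furniture → 6.25% → $12.83
Hoodie $31.69: clothing & footwear, under $100.00 → 0% → $0.00
Scented candle $26.84: all other goods → 9.5% → $2.55
Pack of socks $15.82: clothing & footwear, under $100.00 → 0% → $0.00
Sundress $53.62: clothing & footwear, under $100.00 → 0% → $0.00
Cardigan $116.10: clothing & footwear, $100.00 or more → 10% → $11.61
AA batteries (8-pack) $12.03: all other goods → 9.5% → $1.14
Bar stool $65.77: home furniture → 6.25% → $4.11
Total tax = $4.56 + $0.29 + $12.83 + $2.55 + $11.61 + $1.14 + $4.11 = $37.09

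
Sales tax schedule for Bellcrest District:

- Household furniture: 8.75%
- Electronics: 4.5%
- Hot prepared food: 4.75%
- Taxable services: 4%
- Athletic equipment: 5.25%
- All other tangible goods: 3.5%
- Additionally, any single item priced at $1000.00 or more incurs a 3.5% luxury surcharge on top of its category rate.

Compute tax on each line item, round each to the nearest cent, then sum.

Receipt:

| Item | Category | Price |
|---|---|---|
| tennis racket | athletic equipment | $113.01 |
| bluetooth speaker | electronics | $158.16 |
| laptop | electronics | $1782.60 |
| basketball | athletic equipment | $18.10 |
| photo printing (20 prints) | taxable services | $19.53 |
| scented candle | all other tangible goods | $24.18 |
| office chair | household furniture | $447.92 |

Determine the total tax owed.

$197.43

Tennis racket $113.01: athletic equipment → 5.25% → $5.93
Bluetooth speaker $158.16: electronics → 4.5% → $7.12
Laptop $1782.60: electronics → 4.5% + 3.5% surcharge = 8% → $142.61
Basketball $18.10: athletic equipment → 5.25% → $0.95
Photo printing (20 prints) $19.53: taxable services → 4% → $0.78
Scented candle $24.18: all other tangible goods → 3.5% → $0.85
Office chair $447.92: household furniture → 8.75% → $39.19
Total tax = $5.93 + $7.12 + $142.61 + $0.95 + $0.78 + $0.85 + $39.19 = $197.43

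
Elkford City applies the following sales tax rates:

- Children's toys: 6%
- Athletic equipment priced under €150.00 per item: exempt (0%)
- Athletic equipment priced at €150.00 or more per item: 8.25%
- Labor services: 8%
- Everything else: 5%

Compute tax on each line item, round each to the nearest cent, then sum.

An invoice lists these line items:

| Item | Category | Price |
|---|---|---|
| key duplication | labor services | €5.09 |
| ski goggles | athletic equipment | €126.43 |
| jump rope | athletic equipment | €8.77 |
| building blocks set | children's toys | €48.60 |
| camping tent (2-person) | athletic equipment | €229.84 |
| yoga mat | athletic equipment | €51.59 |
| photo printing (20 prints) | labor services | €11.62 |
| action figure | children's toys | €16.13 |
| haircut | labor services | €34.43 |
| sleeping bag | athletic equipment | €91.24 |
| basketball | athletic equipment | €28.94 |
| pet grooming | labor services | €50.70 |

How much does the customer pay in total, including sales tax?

€734.38

Key duplication €5.09: labor services → 8% → €0.41
Ski goggles €126.43: athletic equipment, under €150.00 → 0% → €0.00
Jump rope €8.77: athletic equipment, under €150.00 → 0% → €0.00
Building blocks set €48.60: children's toys → 6% → €2.92
Camping tent (2-person) €229.84: athletic equipment, €150.00 or more → 8.25% → €18.96
Yoga mat €51.59: athletic equipment, under €150.00 → 0% → €0.00
Photo printing (20 prints) €11.62: labor services → 8% → €0.93
Action figure €16.13: children's toys → 6% → €0.97
Haircut €34.43: labor services → 8% → €2.75
Sleeping bag €91.24: athletic equipment, under €150.00 → 0% → €0.00
Basketball €28.94: athletic equipment, under €150.00 → 0% → €0.00
Pet grooming €50.70: labor services → 8% → €4.06
Subtotal = €703.38; tax = €31.00; total due = €734.38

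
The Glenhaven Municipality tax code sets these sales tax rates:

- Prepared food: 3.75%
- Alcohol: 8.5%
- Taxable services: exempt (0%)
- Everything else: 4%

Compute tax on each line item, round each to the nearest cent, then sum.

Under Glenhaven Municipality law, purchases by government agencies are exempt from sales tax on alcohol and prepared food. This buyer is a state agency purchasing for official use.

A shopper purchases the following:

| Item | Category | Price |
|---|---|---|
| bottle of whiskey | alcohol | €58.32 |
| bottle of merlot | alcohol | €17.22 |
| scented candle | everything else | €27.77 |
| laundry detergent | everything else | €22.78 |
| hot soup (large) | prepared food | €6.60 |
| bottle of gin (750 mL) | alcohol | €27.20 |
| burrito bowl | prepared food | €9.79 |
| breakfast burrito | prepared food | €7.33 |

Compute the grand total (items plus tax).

Bottle of whiskey €58.32: alcohol, buyer-exempt → 0% → €0.00
Bottle of merlot €17.22: alcohol, buyer-exempt → 0% → €0.00
Scented candle €27.77: everything else → 4% → €1.11
Laundry detergent €22.78: everything else → 4% → €0.91
Hot soup (large) €6.60: prepared food, buyer-exempt → 0% → €0.00
Bottle of gin (750 mL) €27.20: alcohol, buyer-exempt → 0% → €0.00
Burrito bowl €9.79: prepared food, buyer-exempt → 0% → €0.00
Breakfast burrito €7.33: prepared food, buyer-exempt → 0% → €0.00
Subtotal = €177.01; tax = €2.02; total due = €179.03

€179.03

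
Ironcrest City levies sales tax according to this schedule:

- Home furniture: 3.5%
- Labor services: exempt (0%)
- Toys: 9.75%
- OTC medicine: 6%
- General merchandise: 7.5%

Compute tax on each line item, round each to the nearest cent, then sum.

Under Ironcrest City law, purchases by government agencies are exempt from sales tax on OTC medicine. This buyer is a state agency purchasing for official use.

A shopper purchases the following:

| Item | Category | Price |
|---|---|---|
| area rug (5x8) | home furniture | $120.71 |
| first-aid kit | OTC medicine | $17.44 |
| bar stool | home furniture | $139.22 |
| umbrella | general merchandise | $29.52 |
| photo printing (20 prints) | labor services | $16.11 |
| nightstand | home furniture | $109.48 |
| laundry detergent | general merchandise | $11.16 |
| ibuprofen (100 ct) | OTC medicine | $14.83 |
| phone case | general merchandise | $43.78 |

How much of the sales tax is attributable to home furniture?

Area rug (5x8) $120.71: home furniture → 3.5% → $4.22
Bar stool $139.22: home furniture → 3.5% → $4.87
Nightstand $109.48: home furniture → 3.5% → $3.83
Tax on home furniture = $4.22 + $4.87 + $3.83 = $12.92

$12.92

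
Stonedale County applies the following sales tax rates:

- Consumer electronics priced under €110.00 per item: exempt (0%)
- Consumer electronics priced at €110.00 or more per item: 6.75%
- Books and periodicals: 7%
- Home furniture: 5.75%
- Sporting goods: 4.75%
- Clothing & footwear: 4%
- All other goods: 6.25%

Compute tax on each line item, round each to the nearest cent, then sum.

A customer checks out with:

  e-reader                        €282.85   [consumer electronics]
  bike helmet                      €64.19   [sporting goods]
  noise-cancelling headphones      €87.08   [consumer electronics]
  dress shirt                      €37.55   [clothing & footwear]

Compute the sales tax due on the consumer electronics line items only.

E-reader €282.85: consumer electronics, €110.00 or more → 6.75% → €19.09
Noise-cancelling headphones €87.08: consumer electronics, under €110.00 → 0% → €0.00
Tax on consumer electronics = €19.09 + €0.00 = €19.09

€19.09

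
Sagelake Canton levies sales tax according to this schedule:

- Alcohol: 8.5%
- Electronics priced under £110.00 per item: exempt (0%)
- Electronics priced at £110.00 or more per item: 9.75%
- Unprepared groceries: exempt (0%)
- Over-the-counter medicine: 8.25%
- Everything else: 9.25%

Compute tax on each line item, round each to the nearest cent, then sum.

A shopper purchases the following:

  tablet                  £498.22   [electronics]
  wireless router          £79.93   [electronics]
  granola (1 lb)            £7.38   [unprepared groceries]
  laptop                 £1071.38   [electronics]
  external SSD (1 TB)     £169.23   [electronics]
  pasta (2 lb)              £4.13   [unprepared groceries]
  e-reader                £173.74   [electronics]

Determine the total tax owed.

£186.48

Tablet £498.22: electronics, £110.00 or more → 9.75% → £48.58
Wireless router £79.93: electronics, under £110.00 → 0% → £0.00
Granola (1 lb) £7.38: unprepared groceries → 0% → £0.00
Laptop £1071.38: electronics, £110.00 or more → 9.75% → £104.46
External SSD (1 TB) £169.23: electronics, £110.00 or more → 9.75% → £16.50
Pasta (2 lb) £4.13: unprepared groceries → 0% → £0.00
E-reader £173.74: electronics, £110.00 or more → 9.75% → £16.94
Total tax = £48.58 + £104.46 + £16.50 + £16.94 = £186.48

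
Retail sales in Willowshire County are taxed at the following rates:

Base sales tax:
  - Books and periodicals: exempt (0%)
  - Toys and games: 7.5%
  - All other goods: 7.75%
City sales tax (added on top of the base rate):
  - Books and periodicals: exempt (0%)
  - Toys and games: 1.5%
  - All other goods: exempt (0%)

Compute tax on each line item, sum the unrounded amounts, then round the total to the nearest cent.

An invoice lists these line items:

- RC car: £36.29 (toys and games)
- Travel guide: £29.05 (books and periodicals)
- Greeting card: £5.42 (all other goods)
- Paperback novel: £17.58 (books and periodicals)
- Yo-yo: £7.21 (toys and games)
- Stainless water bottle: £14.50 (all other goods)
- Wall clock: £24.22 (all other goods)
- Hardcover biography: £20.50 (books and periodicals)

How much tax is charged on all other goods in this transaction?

Greeting card £5.42: all other goods → 7.75% + 0% city = 7.75% → £0.42005
Stainless water bottle £14.50: all other goods → 7.75% + 0% city = 7.75% → £1.12375
Wall clock £24.22: all other goods → 7.75% + 0% city = 7.75% → £1.87705
Tax on all other goods: unrounded sum = £3.42085 → £3.42

£3.42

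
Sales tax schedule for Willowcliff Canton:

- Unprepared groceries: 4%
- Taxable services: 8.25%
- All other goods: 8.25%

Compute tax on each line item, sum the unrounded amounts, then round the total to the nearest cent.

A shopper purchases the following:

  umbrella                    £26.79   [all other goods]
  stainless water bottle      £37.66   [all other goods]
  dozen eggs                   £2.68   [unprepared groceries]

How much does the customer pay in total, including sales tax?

£72.55

Umbrella £26.79: all other goods → 8.25% → £2.210175
Stainless water bottle £37.66: all other goods → 8.25% → £3.10695
Dozen eggs £2.68: unprepared groceries → 4% → £0.1072
Subtotal = £67.13; unrounded tax = £5.424325 → £5.42; total due = £72.55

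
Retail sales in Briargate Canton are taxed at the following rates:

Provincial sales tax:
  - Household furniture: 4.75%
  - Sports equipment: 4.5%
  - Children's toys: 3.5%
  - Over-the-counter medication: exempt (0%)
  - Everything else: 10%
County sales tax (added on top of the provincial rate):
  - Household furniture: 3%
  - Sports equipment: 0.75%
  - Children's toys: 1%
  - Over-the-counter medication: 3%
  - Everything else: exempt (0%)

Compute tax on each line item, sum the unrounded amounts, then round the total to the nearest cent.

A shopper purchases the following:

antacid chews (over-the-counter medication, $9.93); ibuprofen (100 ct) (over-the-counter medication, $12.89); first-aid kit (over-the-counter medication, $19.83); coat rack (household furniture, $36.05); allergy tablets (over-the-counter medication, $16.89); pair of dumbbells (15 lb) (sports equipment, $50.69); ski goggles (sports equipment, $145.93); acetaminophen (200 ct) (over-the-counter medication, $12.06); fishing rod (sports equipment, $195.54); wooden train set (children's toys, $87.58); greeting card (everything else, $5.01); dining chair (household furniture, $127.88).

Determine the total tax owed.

$39.88

Antacid chews $9.93: over-the-counter medication → 0% + 3% county = 3% → $0.2979
Ibuprofen (100 ct) $12.89: over-the-counter medication → 0% + 3% county = 3% → $0.3867
First-aid kit $19.83: over-the-counter medication → 0% + 3% county = 3% → $0.5949
Coat rack $36.05: household furniture → 4.75% + 3% county = 7.75% → $2.793875
Allergy tablets $16.89: over-the-counter medication → 0% + 3% county = 3% → $0.5067
Pair of dumbbells (15 lb) $50.69: sports equipment → 4.5% + 0.75% county = 5.25% → $2.661225
Ski goggles $145.93: sports equipment → 4.5% + 0.75% county = 5.25% → $7.661325
Acetaminophen (200 ct) $12.06: over-the-counter medication → 0% + 3% county = 3% → $0.3618
Fishing rod $195.54: sports equipment → 4.5% + 0.75% county = 5.25% → $10.26585
Wooden train set $87.58: children's toys → 3.5% + 1% county = 4.5% → $3.9411
Greeting card $5.01: everything else → 10% + 0% county = 10% → $0.501
Dining chair $127.88: household furniture → 4.75% + 3% county = 7.75% → $9.9107
Unrounded tax sum = $39.883075 → $39.88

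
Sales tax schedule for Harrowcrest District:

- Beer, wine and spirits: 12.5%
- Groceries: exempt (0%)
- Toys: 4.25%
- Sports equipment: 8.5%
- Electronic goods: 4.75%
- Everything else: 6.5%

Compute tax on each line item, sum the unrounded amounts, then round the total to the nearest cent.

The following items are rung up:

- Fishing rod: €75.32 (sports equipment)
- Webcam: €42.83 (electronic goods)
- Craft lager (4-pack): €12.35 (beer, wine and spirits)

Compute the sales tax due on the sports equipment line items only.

Fishing rod €75.32: sports equipment → 8.5% → €6.4022
Tax on sports equipment: unrounded sum = €6.4022 → €6.40

€6.40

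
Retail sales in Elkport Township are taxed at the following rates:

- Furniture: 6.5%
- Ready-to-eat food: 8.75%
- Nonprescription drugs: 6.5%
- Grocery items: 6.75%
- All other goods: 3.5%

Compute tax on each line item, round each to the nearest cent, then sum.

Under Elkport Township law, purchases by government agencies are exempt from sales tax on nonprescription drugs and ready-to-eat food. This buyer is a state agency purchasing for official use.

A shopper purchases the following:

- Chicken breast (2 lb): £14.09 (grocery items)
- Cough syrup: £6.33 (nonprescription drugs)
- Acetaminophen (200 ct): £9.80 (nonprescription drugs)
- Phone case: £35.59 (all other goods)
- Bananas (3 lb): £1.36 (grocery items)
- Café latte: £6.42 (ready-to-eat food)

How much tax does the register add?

Chicken breast (2 lb) £14.09: grocery items → 6.75% → £0.95
Cough syrup £6.33: nonprescription drugs, buyer-exempt → 0% → £0.00
Acetaminophen (200 ct) £9.80: nonprescription drugs, buyer-exempt → 0% → £0.00
Phone case £35.59: all other goods → 3.5% → £1.25
Bananas (3 lb) £1.36: grocery items → 6.75% → £0.09
Café latte £6.42: ready-to-eat food, buyer-exempt → 0% → £0.00
Total tax = £0.95 + £1.25 + £0.09 = £2.29

£2.29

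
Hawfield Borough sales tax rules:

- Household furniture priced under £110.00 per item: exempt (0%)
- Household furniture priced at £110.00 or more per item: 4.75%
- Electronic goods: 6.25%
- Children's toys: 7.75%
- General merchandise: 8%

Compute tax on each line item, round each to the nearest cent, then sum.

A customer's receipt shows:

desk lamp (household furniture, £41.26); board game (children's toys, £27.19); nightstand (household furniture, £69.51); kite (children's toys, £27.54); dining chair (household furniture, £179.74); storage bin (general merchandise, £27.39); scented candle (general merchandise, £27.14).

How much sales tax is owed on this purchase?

£17.14

Desk lamp £41.26: household furniture, under £110.00 → 0% → £0.00
Board game £27.19: children's toys → 7.75% → £2.11
Nightstand £69.51: household furniture, under £110.00 → 0% → £0.00
Kite £27.54: children's toys → 7.75% → £2.13
Dining chair £179.74: household furniture, £110.00 or more → 4.75% → £8.54
Storage bin £27.39: general merchandise → 8% → £2.19
Scented candle £27.14: general merchandise → 8% → £2.17
Total tax = £2.11 + £2.13 + £8.54 + £2.19 + £2.17 = £17.14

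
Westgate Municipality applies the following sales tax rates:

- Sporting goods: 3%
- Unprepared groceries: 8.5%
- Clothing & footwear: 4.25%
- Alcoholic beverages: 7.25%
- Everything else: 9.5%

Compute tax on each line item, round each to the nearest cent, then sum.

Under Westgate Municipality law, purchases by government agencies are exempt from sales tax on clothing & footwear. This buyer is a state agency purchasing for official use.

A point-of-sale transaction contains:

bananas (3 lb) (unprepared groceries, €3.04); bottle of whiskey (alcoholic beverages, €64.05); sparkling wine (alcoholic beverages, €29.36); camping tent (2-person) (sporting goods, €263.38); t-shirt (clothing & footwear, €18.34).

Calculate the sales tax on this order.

Bananas (3 lb) €3.04: unprepared groceries → 8.5% → €0.26
Bottle of whiskey €64.05: alcoholic beverages → 7.25% → €4.64
Sparkling wine €29.36: alcoholic beverages → 7.25% → €2.13
Camping tent (2-person) €263.38: sporting goods → 3% → €7.90
T-shirt €18.34: clothing & footwear, buyer-exempt → 0% → €0.00
Total tax = €0.26 + €4.64 + €2.13 + €7.90 = €14.93

€14.93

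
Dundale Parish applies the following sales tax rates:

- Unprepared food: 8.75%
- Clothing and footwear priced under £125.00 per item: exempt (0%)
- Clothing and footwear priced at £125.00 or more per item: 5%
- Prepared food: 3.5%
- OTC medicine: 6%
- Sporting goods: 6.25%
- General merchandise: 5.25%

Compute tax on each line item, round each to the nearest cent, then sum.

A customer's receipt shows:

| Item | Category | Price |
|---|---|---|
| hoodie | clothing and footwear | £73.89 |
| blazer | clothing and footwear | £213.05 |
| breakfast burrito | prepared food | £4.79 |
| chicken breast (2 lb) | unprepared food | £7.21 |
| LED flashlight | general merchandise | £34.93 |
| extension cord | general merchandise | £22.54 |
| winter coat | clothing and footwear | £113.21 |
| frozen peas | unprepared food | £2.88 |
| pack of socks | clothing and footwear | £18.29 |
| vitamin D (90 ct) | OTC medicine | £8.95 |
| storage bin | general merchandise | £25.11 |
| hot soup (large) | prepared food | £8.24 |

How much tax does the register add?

Hoodie £73.89: clothing and footwear, under £125.00 → 0% → £0.00
Blazer £213.05: clothing and footwear, £125.00 or more → 5% → £10.65
Breakfast burrito £4.79: prepared food → 3.5% → £0.17
Chicken breast (2 lb) £7.21: unprepared food → 8.75% → £0.63
LED flashlight £34.93: general merchandise → 5.25% → £1.83
Extension cord £22.54: general merchandise → 5.25% → £1.18
Winter coat £113.21: clothing and footwear, under £125.00 → 0% → £0.00
Frozen peas £2.88: unprepared food → 8.75% → £0.25
Pack of socks £18.29: clothing and footwear, under £125.00 → 0% → £0.00
Vitamin D (90 ct) £8.95: OTC medicine → 6% → £0.54
Storage bin £25.11: general merchandise → 5.25% → £1.32
Hot soup (large) £8.24: prepared food → 3.5% → £0.29
Total tax = £10.65 + £0.17 + £0.63 + £1.83 + £1.18 + £0.25 + £0.54 + £1.32 + £0.29 = £16.86

£16.86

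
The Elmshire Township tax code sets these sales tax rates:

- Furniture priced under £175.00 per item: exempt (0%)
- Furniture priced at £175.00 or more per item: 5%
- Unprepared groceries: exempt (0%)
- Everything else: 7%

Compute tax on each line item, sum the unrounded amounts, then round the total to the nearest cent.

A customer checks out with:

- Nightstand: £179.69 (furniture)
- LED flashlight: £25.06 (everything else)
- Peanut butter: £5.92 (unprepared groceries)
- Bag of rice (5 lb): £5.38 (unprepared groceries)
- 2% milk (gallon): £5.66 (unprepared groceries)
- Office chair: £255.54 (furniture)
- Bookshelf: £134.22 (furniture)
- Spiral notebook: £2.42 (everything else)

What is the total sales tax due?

Nightstand £179.69: furniture, £175.00 or more → 5% → £8.9845
LED flashlight £25.06: everything else → 7% → £1.7542
Peanut butter £5.92: unprepared groceries → 0% → £0.00
Bag of rice (5 lb) £5.38: unprepared groceries → 0% → £0.00
2% milk (gallon) £5.66: unprepared groceries → 0% → £0.00
Office chair £255.54: furniture, £175.00 or more → 5% → £12.777
Bookshelf £134.22: furniture, under £175.00 → 0% → £0.00
Spiral notebook £2.42: everything else → 7% → £0.1694
Unrounded tax sum = £23.6851 → £23.69

£23.69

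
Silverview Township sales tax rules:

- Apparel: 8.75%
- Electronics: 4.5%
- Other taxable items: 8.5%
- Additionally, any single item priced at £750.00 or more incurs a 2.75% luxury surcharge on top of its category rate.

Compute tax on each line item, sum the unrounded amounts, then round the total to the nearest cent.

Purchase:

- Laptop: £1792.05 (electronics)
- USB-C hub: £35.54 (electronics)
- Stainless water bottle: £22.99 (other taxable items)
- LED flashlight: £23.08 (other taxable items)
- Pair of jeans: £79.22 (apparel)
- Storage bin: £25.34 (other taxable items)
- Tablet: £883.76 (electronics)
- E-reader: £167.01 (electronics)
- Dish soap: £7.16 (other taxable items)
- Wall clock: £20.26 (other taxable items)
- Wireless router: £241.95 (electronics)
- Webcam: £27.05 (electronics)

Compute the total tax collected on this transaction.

£230.55

Laptop £1792.05: electronics → 4.5% + 2.75% surcharge = 7.25% → £129.923625
USB-C hub £35.54: electronics → 4.5% → £1.5993
Stainless water bottle £22.99: other taxable items → 8.5% → £1.95415
LED flashlight £23.08: other taxable items → 8.5% → £1.9618
Pair of jeans £79.22: apparel → 8.75% → £6.93175
Storage bin £25.34: other taxable items → 8.5% → £2.1539
Tablet £883.76: electronics → 4.5% + 2.75% surcharge = 7.25% → £64.0726
E-reader £167.01: electronics → 4.5% → £7.51545
Dish soap £7.16: other taxable items → 8.5% → £0.6086
Wall clock £20.26: other taxable items → 8.5% → £1.7221
Wireless router £241.95: electronics → 4.5% → £10.88775
Webcam £27.05: electronics → 4.5% → £1.21725
Unrounded tax sum = £230.548275 → £230.55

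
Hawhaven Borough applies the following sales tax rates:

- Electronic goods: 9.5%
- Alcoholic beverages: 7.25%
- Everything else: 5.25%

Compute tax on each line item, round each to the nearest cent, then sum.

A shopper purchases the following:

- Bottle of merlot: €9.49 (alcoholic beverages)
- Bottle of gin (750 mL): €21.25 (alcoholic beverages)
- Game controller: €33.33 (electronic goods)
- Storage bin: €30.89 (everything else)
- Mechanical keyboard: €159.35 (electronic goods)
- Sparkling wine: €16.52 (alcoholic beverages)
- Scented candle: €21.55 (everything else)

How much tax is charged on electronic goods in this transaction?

€18.31

Game controller €33.33: electronic goods → 9.5% → €3.17
Mechanical keyboard €159.35: electronic goods → 9.5% → €15.14
Tax on electronic goods = €3.17 + €15.14 = €18.31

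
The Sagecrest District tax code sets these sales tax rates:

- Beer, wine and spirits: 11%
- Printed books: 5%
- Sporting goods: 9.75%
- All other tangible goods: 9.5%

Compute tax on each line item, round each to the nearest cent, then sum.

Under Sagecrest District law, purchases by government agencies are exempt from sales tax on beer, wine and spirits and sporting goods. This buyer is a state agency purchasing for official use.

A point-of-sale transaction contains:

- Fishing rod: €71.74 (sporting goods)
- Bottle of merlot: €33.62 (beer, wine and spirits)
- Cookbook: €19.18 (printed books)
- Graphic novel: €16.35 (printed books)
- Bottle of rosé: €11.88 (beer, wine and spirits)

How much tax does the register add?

Fishing rod €71.74: sporting goods, buyer-exempt → 0% → €0.00
Bottle of merlot €33.62: beer, wine and spirits, buyer-exempt → 0% → €0.00
Cookbook €19.18: printed books → 5% → €0.96
Graphic novel €16.35: printed books → 5% → €0.82
Bottle of rosé €11.88: beer, wine and spirits, buyer-exempt → 0% → €0.00
Total tax = €0.96 + €0.82 = €1.78

€1.78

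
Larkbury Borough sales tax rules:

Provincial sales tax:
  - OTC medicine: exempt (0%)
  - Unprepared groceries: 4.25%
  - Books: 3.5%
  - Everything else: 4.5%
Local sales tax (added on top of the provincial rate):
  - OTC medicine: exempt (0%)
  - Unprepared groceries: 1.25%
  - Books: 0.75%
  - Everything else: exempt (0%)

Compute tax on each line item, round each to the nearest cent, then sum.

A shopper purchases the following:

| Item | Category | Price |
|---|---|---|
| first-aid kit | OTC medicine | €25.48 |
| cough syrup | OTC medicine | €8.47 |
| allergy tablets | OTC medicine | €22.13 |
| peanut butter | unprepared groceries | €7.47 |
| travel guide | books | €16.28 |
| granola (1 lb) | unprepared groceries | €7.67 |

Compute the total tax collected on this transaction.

€1.52

First-aid kit €25.48: OTC medicine → 0% + 0% local = 0% → €0.00
Cough syrup €8.47: OTC medicine → 0% + 0% local = 0% → €0.00
Allergy tablets €22.13: OTC medicine → 0% + 0% local = 0% → €0.00
Peanut butter €7.47: unprepared groceries → 4.25% + 1.25% local = 5.5% → €0.41
Travel guide €16.28: books → 3.5% + 0.75% local = 4.25% → €0.69
Granola (1 lb) €7.67: unprepared groceries → 4.25% + 1.25% local = 5.5% → €0.42
Total tax = €0.41 + €0.69 + €0.42 = €1.52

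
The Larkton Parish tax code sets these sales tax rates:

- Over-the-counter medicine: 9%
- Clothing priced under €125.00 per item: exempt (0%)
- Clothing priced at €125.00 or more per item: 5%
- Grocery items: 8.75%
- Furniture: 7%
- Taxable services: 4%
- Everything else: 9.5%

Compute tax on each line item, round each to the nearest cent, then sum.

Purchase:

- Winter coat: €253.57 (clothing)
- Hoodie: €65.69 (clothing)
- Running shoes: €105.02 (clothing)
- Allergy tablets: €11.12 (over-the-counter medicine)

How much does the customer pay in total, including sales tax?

€449.08

Winter coat €253.57: clothing, €125.00 or more → 5% → €12.68
Hoodie €65.69: clothing, under €125.00 → 0% → €0.00
Running shoes €105.02: clothing, under €125.00 → 0% → €0.00
Allergy tablets €11.12: over-the-counter medicine → 9% → €1.00
Subtotal = €435.40; tax = €13.68; total due = €449.08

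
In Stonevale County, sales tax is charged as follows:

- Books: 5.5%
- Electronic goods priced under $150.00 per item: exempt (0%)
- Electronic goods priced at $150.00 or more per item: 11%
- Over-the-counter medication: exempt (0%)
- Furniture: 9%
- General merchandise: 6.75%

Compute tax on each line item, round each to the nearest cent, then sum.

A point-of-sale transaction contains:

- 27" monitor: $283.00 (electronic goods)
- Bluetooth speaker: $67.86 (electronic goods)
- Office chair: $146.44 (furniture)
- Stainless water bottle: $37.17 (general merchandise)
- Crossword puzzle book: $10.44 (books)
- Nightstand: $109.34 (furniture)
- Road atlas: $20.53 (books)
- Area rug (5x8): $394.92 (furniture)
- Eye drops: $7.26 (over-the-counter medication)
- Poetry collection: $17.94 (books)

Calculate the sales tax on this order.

$94.89

27" monitor $283.00: electronic goods, $150.00 or more → 11% → $31.13
Bluetooth speaker $67.86: electronic goods, under $150.00 → 0% → $0.00
Office chair $146.44: furniture → 9% → $13.18
Stainless water bottle $37.17: general merchandise → 6.75% → $2.51
Crossword puzzle book $10.44: books → 5.5% → $0.57
Nightstand $109.34: furniture → 9% → $9.84
Road atlas $20.53: books → 5.5% → $1.13
Area rug (5x8) $394.92: furniture → 9% → $35.54
Eye drops $7.26: over-the-counter medication → 0% → $0.00
Poetry collection $17.94: books → 5.5% → $0.99
Total tax = $31.13 + $13.18 + $2.51 + $0.57 + $9.84 + $1.13 + $35.54 + $0.99 = $94.89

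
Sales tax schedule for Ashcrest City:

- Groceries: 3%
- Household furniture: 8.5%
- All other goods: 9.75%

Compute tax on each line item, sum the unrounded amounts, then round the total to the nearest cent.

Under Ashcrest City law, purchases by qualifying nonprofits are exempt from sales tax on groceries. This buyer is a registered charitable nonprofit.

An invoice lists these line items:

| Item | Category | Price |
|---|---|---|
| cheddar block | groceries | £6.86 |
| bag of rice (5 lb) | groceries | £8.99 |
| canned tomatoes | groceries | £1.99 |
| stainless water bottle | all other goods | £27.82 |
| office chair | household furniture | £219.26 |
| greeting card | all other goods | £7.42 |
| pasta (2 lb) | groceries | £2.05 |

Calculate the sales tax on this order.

Cheddar block £6.86: groceries, buyer-exempt → 0% → £0.00
Bag of rice (5 lb) £8.99: groceries, buyer-exempt → 0% → £0.00
Canned tomatoes £1.99: groceries, buyer-exempt → 0% → £0.00
Stainless water bottle £27.82: all other goods → 9.75% → £2.71245
Office chair £219.26: household furniture → 8.5% → £18.6371
Greeting card £7.42: all other goods → 9.75% → £0.72345
Pasta (2 lb) £2.05: groceries, buyer-exempt → 0% → £0.00
Unrounded tax sum = £22.073 → £22.07

£22.07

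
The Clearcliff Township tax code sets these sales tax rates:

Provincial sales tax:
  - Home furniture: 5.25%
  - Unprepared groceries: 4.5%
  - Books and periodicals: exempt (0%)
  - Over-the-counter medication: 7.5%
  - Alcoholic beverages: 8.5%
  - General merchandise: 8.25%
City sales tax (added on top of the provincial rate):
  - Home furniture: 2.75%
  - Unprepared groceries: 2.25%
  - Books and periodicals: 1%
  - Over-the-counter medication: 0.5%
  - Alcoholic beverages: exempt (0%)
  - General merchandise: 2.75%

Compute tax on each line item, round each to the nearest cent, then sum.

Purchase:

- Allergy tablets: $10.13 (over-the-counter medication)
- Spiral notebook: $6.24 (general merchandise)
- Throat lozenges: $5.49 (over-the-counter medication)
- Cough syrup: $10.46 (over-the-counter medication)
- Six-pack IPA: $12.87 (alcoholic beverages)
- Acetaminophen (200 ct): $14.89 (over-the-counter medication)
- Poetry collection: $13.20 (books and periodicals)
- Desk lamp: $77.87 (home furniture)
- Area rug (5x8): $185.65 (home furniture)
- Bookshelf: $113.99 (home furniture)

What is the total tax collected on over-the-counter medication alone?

Allergy tablets $10.13: over-the-counter medication → 7.5% + 0.5% city = 8% → $0.81
Throat lozenges $5.49: over-the-counter medication → 7.5% + 0.5% city = 8% → $0.44
Cough syrup $10.46: over-the-counter medication → 7.5% + 0.5% city = 8% → $0.84
Acetaminophen (200 ct) $14.89: over-the-counter medication → 7.5% + 0.5% city = 8% → $1.19
Tax on over-the-counter medication = $0.81 + $0.44 + $0.84 + $1.19 = $3.28

$3.28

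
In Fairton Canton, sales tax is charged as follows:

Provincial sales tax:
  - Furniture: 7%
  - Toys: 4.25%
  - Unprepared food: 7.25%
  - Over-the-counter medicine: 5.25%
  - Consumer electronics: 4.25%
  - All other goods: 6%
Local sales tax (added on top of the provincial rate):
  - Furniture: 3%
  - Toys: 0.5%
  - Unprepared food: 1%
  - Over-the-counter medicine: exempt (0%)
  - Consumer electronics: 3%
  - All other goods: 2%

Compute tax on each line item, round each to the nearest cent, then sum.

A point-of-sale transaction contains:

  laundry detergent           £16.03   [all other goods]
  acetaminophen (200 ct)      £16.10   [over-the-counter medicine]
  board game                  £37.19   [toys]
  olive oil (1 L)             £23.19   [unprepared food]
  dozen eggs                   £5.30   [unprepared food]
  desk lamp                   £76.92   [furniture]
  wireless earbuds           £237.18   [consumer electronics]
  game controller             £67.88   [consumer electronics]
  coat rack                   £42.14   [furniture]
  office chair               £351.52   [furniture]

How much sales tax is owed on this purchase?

£75.42

Laundry detergent £16.03: all other goods → 6% + 2% local = 8% → £1.28
Acetaminophen (200 ct) £16.10: over-the-counter medicine → 5.25% + 0% local = 5.25% → £0.85
Board game £37.19: toys → 4.25% + 0.5% local = 4.75% → £1.77
Olive oil (1 L) £23.19: unprepared food → 7.25% + 1% local = 8.25% → £1.91
Dozen eggs £5.30: unprepared food → 7.25% + 1% local = 8.25% → £0.44
Desk lamp £76.92: furniture → 7% + 3% local = 10% → £7.69
Wireless earbuds £237.18: consumer electronics → 4.25% + 3% local = 7.25% → £17.20
Game controller £67.88: consumer electronics → 4.25% + 3% local = 7.25% → £4.92
Coat rack £42.14: furniture → 7% + 3% local = 10% → £4.21
Office chair £351.52: furniture → 7% + 3% local = 10% → £35.15
Total tax = £1.28 + £0.85 + £1.77 + £1.91 + £0.44 + £7.69 + £17.20 + £4.92 + £4.21 + £35.15 = £75.42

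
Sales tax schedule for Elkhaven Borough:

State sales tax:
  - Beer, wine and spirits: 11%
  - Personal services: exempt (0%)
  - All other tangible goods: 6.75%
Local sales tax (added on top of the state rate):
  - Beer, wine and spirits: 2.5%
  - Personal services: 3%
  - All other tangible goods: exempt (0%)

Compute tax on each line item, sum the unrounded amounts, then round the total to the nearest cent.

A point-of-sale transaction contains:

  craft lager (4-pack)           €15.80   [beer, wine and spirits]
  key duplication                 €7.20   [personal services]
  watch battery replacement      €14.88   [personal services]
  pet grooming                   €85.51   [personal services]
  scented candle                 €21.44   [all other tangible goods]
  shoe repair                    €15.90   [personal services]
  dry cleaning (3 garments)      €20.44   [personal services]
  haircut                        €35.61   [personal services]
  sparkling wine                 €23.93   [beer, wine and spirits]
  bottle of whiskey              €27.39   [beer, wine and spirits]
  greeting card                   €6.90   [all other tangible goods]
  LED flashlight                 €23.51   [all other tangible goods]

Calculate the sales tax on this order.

€17.95

Craft lager (4-pack) €15.80: beer, wine and spirits → 11% + 2.5% local = 13.5% → €2.133
Key duplication €7.20: personal services → 0% + 3% local = 3% → €0.216
Watch battery replacement €14.88: personal services → 0% + 3% local = 3% → €0.4464
Pet grooming €85.51: personal services → 0% + 3% local = 3% → €2.5653
Scented candle €21.44: all other tangible goods → 6.75% + 0% local = 6.75% → €1.4472
Shoe repair €15.90: personal services → 0% + 3% local = 3% → €0.477
Dry cleaning (3 garments) €20.44: personal services → 0% + 3% local = 3% → €0.6132
Haircut €35.61: personal services → 0% + 3% local = 3% → €1.0683
Sparkling wine €23.93: beer, wine and spirits → 11% + 2.5% local = 13.5% → €3.23055
Bottle of whiskey €27.39: beer, wine and spirits → 11% + 2.5% local = 13.5% → €3.69765
Greeting card €6.90: all other tangible goods → 6.75% + 0% local = 6.75% → €0.46575
LED flashlight €23.51: all other tangible goods → 6.75% + 0% local = 6.75% → €1.586925
Unrounded tax sum = €17.947275 → €17.95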